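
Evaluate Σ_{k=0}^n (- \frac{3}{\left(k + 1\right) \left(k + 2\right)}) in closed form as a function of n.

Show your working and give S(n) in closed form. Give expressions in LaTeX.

Ratio r(k) = (k + 1)/(k + 3).
Gosper form: A/B · C(k+1)/C(k) with A=k + 1, B=k + 3, C=1.
f must satisfy (k + 1)·f(k+1) − (k + 2)·f(k) = 1.
From deg A=1, deg B=1, deg C=0: d=1.
Solving with deg f ≤ 1: f(k) = k.
So s_k = (B(k−1)f/C)·t_k = (k*(k + 2))·t_k = -3*k/(k + 1).
Δs = -3/(k**2 + 3*k + 2), as required.
Σ_(k=0)^n t_k = s_(n+1) − s_(0) = (3*(-n - 1)/(n + 2)) − (0), i.e. 3*(-n - 1)/(n + 2).

S(n) = \frac{3 \left(- n - 1\right)}{n + 2}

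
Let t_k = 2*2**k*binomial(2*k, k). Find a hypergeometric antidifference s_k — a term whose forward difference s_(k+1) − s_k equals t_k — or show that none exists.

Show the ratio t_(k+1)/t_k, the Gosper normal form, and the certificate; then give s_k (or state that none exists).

Step 1: r(k) = 4*(2*k + 1)/(k + 1).
Gosper form: A/B · C(k+1)/C(k) with A=8*k + 4, B=k + 1, C=1.
Need (8*k + 4)·f(k+1) − (k)·f(k) = 1.
Bound: deg f ≤ -1.
deg f ≤ -1 is impossible — no certificate.

none (Gosper's algorithm certifies no s_k)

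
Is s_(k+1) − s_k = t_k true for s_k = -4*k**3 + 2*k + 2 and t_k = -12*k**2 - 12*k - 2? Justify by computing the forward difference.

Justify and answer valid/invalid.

valid (s_(k+1) − s_k reduces to t_k)

s_(k+1) = 2*k - 4*(k + 1)**3 + 4
s_(k+1) − s_k = -12*k**2 - 12*k - 2
(s_(k+1) − s_k) − t_k = 0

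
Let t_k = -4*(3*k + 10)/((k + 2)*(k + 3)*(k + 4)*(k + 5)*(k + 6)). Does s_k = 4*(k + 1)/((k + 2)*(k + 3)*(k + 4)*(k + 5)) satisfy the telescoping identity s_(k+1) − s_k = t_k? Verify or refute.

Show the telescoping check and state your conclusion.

s_(k+1) = 4*(k + 2)/((k + 3)*(k + 4)*(k + 5)*(k + 6))
s_(k+1) − s_k = 4*(-3*k - 2)/(k**5 + 20*k**4 + 155*k**3 + 580*k**2 + 1044*k + 720)
(s_(k+1) − s_k) − t_k = 32/(k**5 + 20*k**4 + 155*k**3 + 580*k**2 + 1044*k + 720)

Invalid: residual 32/(k**5 + 20*k**4 + 155*k**3 + 580*k**2 + 1044*k + 720) ≠ 0.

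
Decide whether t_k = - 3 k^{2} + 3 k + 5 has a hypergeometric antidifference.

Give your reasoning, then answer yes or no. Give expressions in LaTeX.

Yes. s_k = k \left(- k^{2} + 3 k + 3\right).

t_(k+1)/t_k = (3*k**2 + 3*k - 5)/(3*k**2 - 3*k - 5).
So A=1 and B=1, with C=k**2 - k - 5/3.
Set up (1)·f(k+1) − (1)·f(k) − (k**2 - k - 5/3) = 0.
d = 3 from the (0,0,2) case.
Solving with deg f ≤ 3: f(k) = k*(k**2 - 3*k - 3)/3.
Certificate R = B(k−1)f/C = k*(k**2 - 3*k - 3)/(3*k**2 - 3*k - 5) gives s_k = k*(-k**2 + 3*k + 3).
s_(k+1) − s_k = -3*k**2 + 3*k + 5 = t_k.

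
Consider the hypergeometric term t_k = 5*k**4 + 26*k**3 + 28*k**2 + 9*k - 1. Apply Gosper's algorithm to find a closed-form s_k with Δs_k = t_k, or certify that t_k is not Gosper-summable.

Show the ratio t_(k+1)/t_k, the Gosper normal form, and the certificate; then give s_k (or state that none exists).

r(k) = (5*k**4 + 46*k**3 + 136*k**2 + 163*k + 67)/(5*k**4 + 26*k**3 + 28*k**2 + 9*k - 1) after simplifying.
Normal form (A,B,C) = (1, 1, k**4 + 26*k**3/5 + 28*k**2/5 + 9*k/5 - 1/5).
Key eq: (1)·f(k+1) = (1)·f(k) + (k**4 + 26*k**3/5 + 28*k**2/5 + 9*k/5 - 1/5).
From deg A=0, deg B=0, deg C=4: d=5.
Match coefficients ⇒ f(k) = k*(k**4 + 4*k**3 - 2*k**2 - 3*k - 1)/5.
Get s_k = R·t_k = k*(k**4 + 4*k**3 - 2*k**2 - 3*k - 1) with R(k) = B(k−1)f(k)/C(k) = k*(k**4 + 4*k**3 - 2*k**2 - 3*k - 1)/(5*k**4 + 26*k**3 + 28*k**2 + 9*k - 1).
s_(k+1) − s_k = 5*k**4 + 26*k**3 + 28*k**2 + 9*k - 1 = t_k.

s_k = k*(k**4 + 4*k**3 - 2*k**2 - 3*k - 1)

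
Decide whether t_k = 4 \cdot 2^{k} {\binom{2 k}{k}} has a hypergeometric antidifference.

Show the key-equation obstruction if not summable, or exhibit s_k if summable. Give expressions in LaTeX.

No — t_k has no hypergeometric antidifference.

Compute t_(k+1)/t_k: get 4*(2*k + 1)/(k + 1).
Take A(k)=8*k + 4, B(k)=k + 1, C(k)=1.
f must satisfy (8*k + 4)·f(k+1) − (k)·f(k) = 1.
d = -1 from the (1,1,0) case.
deg f ≤ -1 is impossible — no certificate.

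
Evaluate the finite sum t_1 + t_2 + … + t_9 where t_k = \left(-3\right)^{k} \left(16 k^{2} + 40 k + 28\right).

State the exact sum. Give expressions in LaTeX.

r(k) = 3*(-4*k**2 - 18*k - 21)/(4*k**2 + 10*k + 7) after simplifying.
A = -3, B = 1, C = k**2 + 5*k/2 + 7/4.
f must satisfy (-3)·f(k+1) − (1)·f(k) = k**2 + 5*k/2 + 7/4.
From deg A=0, deg B=0, deg C=2: d=2.
Solve for f: f(k) = -(2*k + 1)**2/16 (degree 2 ≤ 2).
Get s_k = R·t_k = (-3)**k*(-4*k**2 - 4*k - 1) with R(k) = B(k−1)f(k)/C(k) = -(2*k + 1)**2/(4*(4*k**2 + 10*k + 7)).
Verify: (-3)**k*(16*k**2 + 40*k + 28) matches t_k.
Σ_(k=1)^(9) t_k = s_(10) − s_(1) = -26040609 − (27) = -26040636.

Σ = -26040636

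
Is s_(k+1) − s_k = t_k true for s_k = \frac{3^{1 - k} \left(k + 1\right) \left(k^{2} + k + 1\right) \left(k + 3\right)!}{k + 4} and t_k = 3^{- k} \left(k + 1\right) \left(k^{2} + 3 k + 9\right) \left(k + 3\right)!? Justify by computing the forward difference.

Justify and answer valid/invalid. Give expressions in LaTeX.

Invalid: residual - \frac{3^{1 - k} \left(k^{4} + 8 k^{3} + 25 k^{2} + 54 k + 33\right) \left(k + 3\right)!}{\left(k + 4\right) \left(k + 5\right)} ≠ 0.

s_(k+1) = (k + 2)*(k**2 + 3*k + 3)*factorial(k + 4)/(3**k*(k + 5))
s_(k+1) − s_k = (k**5 + 10*k**4 + 44*k**3 + 122*k**2 + 159*k + 81)*factorial(k + 3)/(3**k*(k + 4)*(k + 5))
(s_(k+1) − s_k) − t_k = -3**(1 - k)*(k**4 + 8*k**3 + 25*k**2 + 54*k + 33)*factorial(k + 3)/((k + 4)*(k + 5))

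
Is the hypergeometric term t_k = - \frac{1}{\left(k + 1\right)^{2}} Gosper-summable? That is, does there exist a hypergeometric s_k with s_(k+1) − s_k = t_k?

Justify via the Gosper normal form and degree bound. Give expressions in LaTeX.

t_(k+1)/t_k = (k + 1)**2/(k + 2)**2.
A = k**2 + 2*k + 1, B = k**2 + 4*k + 4, C = 1.
Solve (k**2 + 2*k + 1)·f(k+1) − (k**2 + 2*k + 1)·f(k) = 1.
d = 0 from the (2,2,0) case.
Write f(k) = c0. Then LHS − RHS = -1, requiring -1 = 0: contradictory. No certificate.

No — t_k has no hypergeometric antidifference.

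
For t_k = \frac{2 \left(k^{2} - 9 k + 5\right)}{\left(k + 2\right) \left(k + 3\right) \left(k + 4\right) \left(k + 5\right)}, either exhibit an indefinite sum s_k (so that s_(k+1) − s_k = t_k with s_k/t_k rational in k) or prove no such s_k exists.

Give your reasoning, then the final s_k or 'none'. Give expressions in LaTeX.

Step 1: r(k) = -(k + 2)*(9*k - (k + 1)**2 + 4)/((k + 6)*(k**2 - 9*k + 5)).
Take A(k)=k + 2, B(k)=k + 6, C(k)=k**2 - 9*k + 5.
Solve (k + 2)·f(k+1) − (k + 5)·f(k) = k**2 - 9*k + 5.
Degrees (1,1,2) ⇒ d ≤ 3.
Coefficient equations give f(k) = k*(k**2 - 15*k + 74)/24.
So s_k = (B(k−1)f/C)·t_k = (k*(k + 5)*(k**2 - 15*k + 74)/(24*(k**2 - 9*k + 5)))·t_k = k*(k**2 - 15*k + 74)/(12*(k + 2)*(k + 3)*(k + 4)).
Δs = 2*(k**2 - 9*k + 5)/(k**4 + 14*k**3 + 71*k**2 + 154*k + 120), as required.

s_k = \frac{k \left(k^{2} - 15 k + 74\right)}{12 \left(k + 2\right) \left(k + 3\right) \left(k + 4\right)}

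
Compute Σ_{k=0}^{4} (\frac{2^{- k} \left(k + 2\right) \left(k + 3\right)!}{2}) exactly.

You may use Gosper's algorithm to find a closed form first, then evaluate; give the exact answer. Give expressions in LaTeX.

Step 1: r(k) = (k + 3)*(k + 4)/(2*(k + 2)).
Normal form (A,B,C) = (k/2 + 2, 1, k + 2).
f must satisfy (k/2 + 2)·f(k+1) − (1)·f(k) = k + 2.
d = 0 from the (1,0,1) case.
Coefficient equations give f(k) = 2.
So s_k = (B(k−1)f/C)·t_k = (2/(k + 2))·t_k = factorial(k + 3)/2**k.
Verify: (k + 2)*factorial(k + 3)/(2*2**k) matches t_k.
Σ_(k=0)^(4) t_k = s_(5) − s_(0) = 1260 − (6) = 1254.

Σ = 1254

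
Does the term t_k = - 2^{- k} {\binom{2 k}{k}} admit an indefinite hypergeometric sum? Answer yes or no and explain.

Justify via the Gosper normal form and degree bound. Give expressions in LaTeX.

No — key equation has no polynomial f.

Ratio r(k) = (2*k + 1)/(k + 1).
Normal form (A,B,C) = (2*k + 1, k + 1, 1).
Key eq: (2*k + 1)·f(k+1) = (k)·f(k) + (1).
d = -1 from the (1,1,0) case.
d = -1 < 0 ⇒ no nonzero polynomial f; not summable.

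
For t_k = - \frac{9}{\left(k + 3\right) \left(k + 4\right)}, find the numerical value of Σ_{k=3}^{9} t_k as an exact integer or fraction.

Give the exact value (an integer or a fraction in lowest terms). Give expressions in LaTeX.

Σ = -21/26

Step 1: r(k) = (k + 3)/(k + 5).
Factor: A=k + 3; B=k + 5; C=1.
Key eq: (k + 3)·f(k+1) = (k + 4)·f(k) + (1).
d = 1 from the (1,1,0) case.
Match coefficients ⇒ f(k) = k/3.
Then R = B(k−1)f/C = k*(k + 4)/3, so s_k = R(k)·t_k = -3*k/(k + 3).
Δs = -9/(k**2 + 7*k + 12), as required.
Σ_(k=3)^(9) t_k = s_(10) − s_(3) = -30/13 − (-3/2) = -21/26.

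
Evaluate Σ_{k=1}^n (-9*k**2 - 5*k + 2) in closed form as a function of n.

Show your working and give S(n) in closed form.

Step 1: r(k) = (9*k**2 + 23*k + 12)/(9*k**2 + 5*k - 2).
A = 1, B = 1, C = k**2 + 5*k/9 - 2/9.
Key eq: (1)·f(k+1) = (1)·f(k) + (k**2 + 5*k/9 - 2/9).
deg f ≤ 3 (via 0,0,2).
A polynomial solution: f(k) = k*(3*k**2 - 2*k - 3)/9.
So s_k = (B(k−1)f/C)·t_k = (k*(3*k**2 - 2*k - 3)/(9*k**2 + 5*k - 2))·t_k = k*(-3*k**2 + 2*k + 3).
Verify: -9*k**2 - 5*k + 2 matches t_k.
s_(n+1) = -3*n**3 - 7*n**2 - 2*n + 2 and s_(1) = 2, so S(n) = n*(-3*n**2 - 7*n - 2).

S(n) = n*(-3*n**2 - 7*n - 2)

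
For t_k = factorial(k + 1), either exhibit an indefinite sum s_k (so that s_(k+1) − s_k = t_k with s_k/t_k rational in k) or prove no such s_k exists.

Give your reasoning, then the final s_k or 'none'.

none (Gosper's algorithm certifies no s_k)

Step 1: r(k) = k + 2.
Normal form (A,B,C) = (k + 2, 1, 1).
Solve (k + 2)·f(k+1) − (1)·f(k) = 1.
d = -1 from the (1,0,0) case.
d = -1 < 0 ⇒ no nonzero polynomial f; not summable.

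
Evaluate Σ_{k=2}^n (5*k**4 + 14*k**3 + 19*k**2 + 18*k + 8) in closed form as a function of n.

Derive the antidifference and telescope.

t_(k+1)/t_k = (5*k**4 + 34*k**3 + 91*k**2 + 118*k + 64)/(5*k**4 + 14*k**3 + 19*k**2 + 18*k + 8).
Factor: A=1; B=1; C=k**4 + 14*k**3/5 + 19*k**2/5 + 18*k/5 + 8/5.
f must satisfy (1)·f(k+1) − (1)·f(k) = k**4 + 14*k**3/5 + 19*k**2/5 + 18*k/5 + 8/5.
From deg A=0, deg B=0, deg C=4: d=5.
Match coefficients ⇒ f(k) = k*(k + 1)**2*(k**2 - k + 2)/5.
Certificate R = B(k−1)f/C = k*(k + 1)*(k**2 - k + 2)/(5*k**3 + 9*k**2 + 10*k + 8) gives s_k = k*(k**4 + k**3 + k**2 + 3*k + 2).
Verify: 5*k**4 + 14*k**3 + 19*k**2 + 18*k + 8 matches t_k.
Σ_(k=2)^n t_k = s_(n+1) − s_(2) = (n**5 + 6*n**4 + 15*n**3 + 22*n**2 + 20*n + 8) − (72), i.e. n**5 + 6*n**4 + 15*n**3 + 22*n**2 + 20*n - 64.

S(n) = n**5 + 6*n**4 + 15*n**3 + 22*n**2 + 20*n - 64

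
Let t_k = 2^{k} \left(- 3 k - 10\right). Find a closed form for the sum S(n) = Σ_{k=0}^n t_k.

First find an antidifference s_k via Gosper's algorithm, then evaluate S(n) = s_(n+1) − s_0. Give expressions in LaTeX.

S(n) = - 6 \cdot 2^{n} n - 14 \cdot 2^{n} + 4

t_(k+1)/t_k = 2*(3*k + 13)/(3*k + 10).
Take A(k)=2, B(k)=1, C(k)=k + 10/3.
Need (2)·f(k+1) − (1)·f(k) = k + 10/3.
deg f ≤ 1 (via 0,0,1).
Solving with deg f ≤ 1: f(k) = (3*k + 4)/3.
Certificate R = B(k−1)f/C = (3*k + 4)/(3*k + 10) gives s_k = 2**k*(-3*k - 4).
Δs = 2**k*(-3*k - 10), as required.
Σ_(k=0)^n t_k = s_(n+1) − s_(0) = (2**(n + 1)*(-3*n - 7)) − (-4), i.e. -6*2**n*n - 14*2**n + 4.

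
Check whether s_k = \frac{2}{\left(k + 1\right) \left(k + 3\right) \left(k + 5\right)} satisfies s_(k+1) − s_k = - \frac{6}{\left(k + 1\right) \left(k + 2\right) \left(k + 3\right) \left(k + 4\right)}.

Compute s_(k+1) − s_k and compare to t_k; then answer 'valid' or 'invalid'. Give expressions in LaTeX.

Invalid: residual \frac{6 \left(4 k + 19\right)}{k^{6} + 21 k^{5} + 175 k^{4} + 735 k^{3} + 1624 k^{2} + 1764 k + 720} ≠ 0.

s_(k+1) = 2/((k + 2)*(k + 4)*(k + 6))
s_(k+1) − s_k = 2/((k + 2)*(k + 4)*(k + 6)) - 2/((k + 1)*(k + 3)*(k + 5))
(s_(k+1) − s_k) − t_k = 6*(4*k + 19)/(k**6 + 21*k**5 + 175*k**4 + 735*k**3 + 1624*k**2 + 1764*k + 720)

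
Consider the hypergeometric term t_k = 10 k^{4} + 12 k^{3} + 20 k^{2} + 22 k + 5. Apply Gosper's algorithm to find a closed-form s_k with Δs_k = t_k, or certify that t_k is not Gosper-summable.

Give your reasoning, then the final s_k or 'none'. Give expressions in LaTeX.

s_k = k \left(2 k^{4} - 2 k^{3} + 4 k^{2} + 4 k - 3\right)

The ratio is (10*k**4 + 52*k**3 + 116*k**2 + 138*k + 69)/(10*k**4 + 12*k**3 + 20*k**2 + 22*k + 5).
So A=1 and B=1, with C=k**4 + 6*k**3/5 + 2*k**2 + 11*k/5 + 1/2.
f must satisfy (1)·f(k+1) − (1)·f(k) = k**4 + 6*k**3/5 + 2*k**2 + 11*k/5 + 1/2.
Bound: deg f ≤ 5.
Solving with deg f ≤ 5: f(k) = k*(2*k**4 - 2*k**3 + 4*k**2 + 4*k - 3)/10.
R(k) = B(k−1)·f(k)/C(k) = k*(2*k**4 - 2*k**3 + 4*k**2 + 4*k - 3)/(10*k**4 + 12*k**3 + 20*k**2 + 22*k + 5); s_k = R·t_k = k*(2*k**4 - 2*k**3 + 4*k**2 + 4*k - 3).
s_(k+1) − s_k = 10*k**4 + 12*k**3 + 20*k**2 + 22*k + 5 = t_k.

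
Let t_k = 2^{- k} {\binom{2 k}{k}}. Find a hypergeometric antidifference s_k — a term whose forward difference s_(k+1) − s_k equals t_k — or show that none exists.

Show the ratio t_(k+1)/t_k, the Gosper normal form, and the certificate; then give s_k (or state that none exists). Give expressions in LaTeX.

none — t_k is not Gosper-summable

r(k) = (2*k + 1)/(k + 1) after simplifying.
Factor: A=2*k + 1; B=k + 1; C=1.
Key eq: (2*k + 1)·f(k+1) = (k)·f(k) + (1).
From deg A=1, deg B=1, deg C=0: d=-1.
d = -1 < 0 ⇒ no nonzero polynomial f; not summable.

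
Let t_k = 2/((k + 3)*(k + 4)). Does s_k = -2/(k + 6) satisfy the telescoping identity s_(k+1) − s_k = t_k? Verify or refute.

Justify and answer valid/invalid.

Invalid: residual 12*(-k - 5)/(k**4 + 20*k**3 + 145*k**2 + 450*k + 504) ≠ 0.

s_(k+1) = -2/(k + 7)
s_(k+1) − s_k = 2/((k + 6)*(k + 7))
(s_(k+1) − s_k) − t_k = 12*(-k - 5)/(k**4 + 20*k**3 + 145*k**2 + 450*k + 504)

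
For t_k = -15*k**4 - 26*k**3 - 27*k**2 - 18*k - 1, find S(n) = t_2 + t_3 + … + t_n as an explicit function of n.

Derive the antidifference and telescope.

r(k) = (15*k**4 + 86*k**3 + 195*k**2 + 210*k + 87)/(15*k**4 + 26*k**3 + 27*k**2 + 18*k + 1) after simplifying.
Normal form (A,B,C) = (1, 1, k**4 + 26*k**3/15 + 9*k**2/5 + 6*k/5 + 1/15).
f must satisfy (1)·f(k+1) − (1)·f(k) = k**4 + 26*k**3/15 + 9*k**2/5 + 6*k/5 + 1/15.
Degrees (0,0,4) ⇒ d ≤ 5.
A polynomial solution: f(k) = k*(3*k**4 - k**3 + k**2 + 2*k - 4)/15.
So s_k = (B(k−1)f/C)·t_k = (k*(3*k**4 - k**3 + k**2 + 2*k - 4)/(15*k**4 + 26*k**3 + 27*k**2 + 18*k + 1))·t_k = k*(-3*k**4 + k**3 - k**2 - 2*k + 4).
Δs = -15*k**4 - 26*k**3 - 27*k**2 - 18*k - 1, as required.
Evaluate: s_(n+1) = -3*n**5 - 14*n**4 - 27*n**3 - 29*n**2 - 14*n - 1; subtract s_(2) = -88 ⇒ S(n) = -3*n**5 - 14*n**4 - 27*n**3 - 29*n**2 - 14*n + 87.

S(n) = -3*n**5 - 14*n**4 - 27*n**3 - 29*n**2 - 14*n + 87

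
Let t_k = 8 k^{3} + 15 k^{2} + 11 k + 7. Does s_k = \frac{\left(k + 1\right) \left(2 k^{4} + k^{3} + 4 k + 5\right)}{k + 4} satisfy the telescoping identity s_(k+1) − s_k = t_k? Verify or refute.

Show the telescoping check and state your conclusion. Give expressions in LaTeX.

s_(k+1) = (k + 2)*(4*k + 2*(k + 1)**4 + (k + 1)**3 + 9)/(k + 5)
s_(k+1) − s_k = (8*k**5 + 69*k**4 + 168*k**3 + 193*k**2 + 142*k + 71)/(k**2 + 9*k + 20)
(s_(k+1) − s_k) − t_k = 3*(-6*k**4 - 46*k**3 - 71*k**2 - 47*k - 23)/(k**2 + 9*k + 20)

Invalid: residual \frac{3 \left(- 6 k^{4} - 46 k^{3} - 71 k^{2} - 47 k - 23\right)}{k^{2} + 9 k + 20} ≠ 0.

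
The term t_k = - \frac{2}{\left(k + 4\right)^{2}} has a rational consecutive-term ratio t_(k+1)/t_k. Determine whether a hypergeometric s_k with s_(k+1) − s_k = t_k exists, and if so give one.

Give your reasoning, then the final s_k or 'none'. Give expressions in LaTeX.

not Gosper-summable; s_k does not exist

Step 1: r(k) = (k + 4)**2/(k + 5)**2.
Gosper form: A/B · C(k+1)/C(k) with A=k**2 + 8*k + 16, B=k**2 + 10*k + 25, C=1.
Solve (k**2 + 8*k + 16)·f(k+1) − (k**2 + 8*k + 16)·f(k) = 1.
deg f ≤ 0 (via 2,2,0).
Put f(k) = c0: A·f(k+1) − B(k−1)·f(k) − C = -1; need -1 = 0 — inconsistent ⇒ no f, not summable.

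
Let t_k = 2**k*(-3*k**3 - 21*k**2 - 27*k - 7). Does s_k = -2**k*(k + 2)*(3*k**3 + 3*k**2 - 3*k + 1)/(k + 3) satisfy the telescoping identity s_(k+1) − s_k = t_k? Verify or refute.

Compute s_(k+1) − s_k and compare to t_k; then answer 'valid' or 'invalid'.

s_(k+1) = 2**(k + 1)*(k + 3)*(3*k - 3*(k + 1)**3 - 3*(k + 1)**2 + 2)/(k + 4)
s_(k+1) − s_k = 2**k*(-3*k**5 - 39*k**4 - 183*k**3 - 361*k**2 - 282*k - 64)/(k**2 + 7*k + 12)
(s_(k+1) − s_k) − t_k = 2**k*(3*k**4 + 27*k**3 + 87*k**2 + 91*k + 20)/(k**2 + 7*k + 12)

Invalid: residual 2**k*(3*k**4 + 27*k**3 + 87*k**2 + 91*k + 20)/(k**2 + 7*k + 12) ≠ 0.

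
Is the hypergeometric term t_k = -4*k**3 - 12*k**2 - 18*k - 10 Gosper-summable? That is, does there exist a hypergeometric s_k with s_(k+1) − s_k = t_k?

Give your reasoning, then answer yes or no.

Step 1: r(k) = (2*k**3 + 12*k**2 + 27*k + 22)/(2*k**3 + 6*k**2 + 9*k + 5).
Take A(k)=1, B(k)=1, C(k)=k**3 + 3*k**2 + 9*k/2 + 5/2.
Set up (1)·f(k+1) − (1)·f(k) − (k**3 + 3*k**2 + 9*k/2 + 5/2) = 0.
From deg A=0, deg B=0, deg C=3: d=4.
Match coefficients ⇒ f(k) = k*(k + 1)*(k**2 + k + 3)/4.
So s_k = (B(k−1)f/C)·t_k = (k*(k**2 + k + 3)/(2*(2*k**2 + 4*k + 5)))·t_k = k*(-k**3 - 2*k**2 - 4*k - 3).
Δs = -4*k**3 - 12*k**2 - 18*k - 10, as required.

Yes. s_k = k*(-k**3 - 2*k**2 - 4*k - 3).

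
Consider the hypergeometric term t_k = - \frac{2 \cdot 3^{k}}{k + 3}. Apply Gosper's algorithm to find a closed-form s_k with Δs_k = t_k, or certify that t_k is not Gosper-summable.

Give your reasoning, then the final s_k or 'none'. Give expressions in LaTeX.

none — t_k is not Gosper-summable

r(k) = 3*(k + 3)/(k + 4) after simplifying.
So A=3*k + 9 and B=k + 4, with C=1.
Set up (3*k + 9)·f(k+1) − (k + 3)·f(k) − (1) = 0.
From deg A=1, deg B=1, deg C=0: d=-1.
d = -1 < 0 ⇒ no nonzero polynomial f; not summable.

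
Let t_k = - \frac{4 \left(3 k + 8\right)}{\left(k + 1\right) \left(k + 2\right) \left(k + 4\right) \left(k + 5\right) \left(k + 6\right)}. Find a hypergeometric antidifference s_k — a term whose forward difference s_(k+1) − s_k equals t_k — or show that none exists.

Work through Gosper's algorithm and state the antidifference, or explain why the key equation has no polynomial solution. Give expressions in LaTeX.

r(k) = (k + 1)*(k + 4)*(3*k + 11)/((k + 3)*(k + 7)*(3*k + 8)) after simplifying.
Take A(k)=k + 1, B(k)=k + 7, C(k)=k**2 + 17*k/3 + 8.
f must satisfy (k + 1)·f(k+1) − (k + 6)·f(k) = k**2 + 17*k/3 + 8.
From deg A=1, deg B=1, deg C=2: d=5.
Match coefficients ⇒ f(k) = k*(k + 2)*(k + 3)*(k**2 + 10*k + 29)/60.
So s_k = (B(k−1)f/C)·t_k = (k*(k + 2)*(k + 6)*(k**2 + 10*k + 29)/(20*(3*k + 8)))·t_k = k*(-k**2 - 10*k - 29)/(5*(k**3 + 10*k**2 + 29*k + 20)).
Check: Δs_k = 4*(-3*k - 8)/(k**5 + 18*k**4 + 121*k**3 + 372*k**2 + 508*k + 240). ✓

s_k = \frac{k \left(- k^{2} - 10 k - 29\right)}{5 \left(k^{3} + 10 k^{2} + 29 k + 20\right)}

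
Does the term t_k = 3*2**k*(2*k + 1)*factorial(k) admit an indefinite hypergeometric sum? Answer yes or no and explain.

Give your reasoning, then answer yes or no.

Ratio r(k) = 2*(k + 1)*(2*k + 3)/(2*k + 1).
Take A(k)=2*k + 2, B(k)=1, C(k)=k + 1/2.
Set up (2*k + 2)·f(k+1) − (1)·f(k) − (k + 1/2) = 0.
deg f ≤ 0 (via 1,0,1).
Solving with deg f ≤ 0: f(k) = 1/2.
Then R = B(k−1)f/C = 1/(2*k + 1), so s_k = R(k)·t_k = 3*2**k*factorial(k).
Verify: 3*2**k*(2*k + 1)*factorial(k) matches t_k.

Yes. s_k = 3*2**k*factorial(k).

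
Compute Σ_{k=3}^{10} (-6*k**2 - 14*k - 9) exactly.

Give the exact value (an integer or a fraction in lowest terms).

Σ = -3080

r(k) = (6*k**2 + 26*k + 29)/(6*k**2 + 14*k + 9) after simplifying.
Factor: A=1; B=1; C=k**2 + 7*k/3 + 3/2.
Need (1)·f(k+1) − (1)·f(k) = k**2 + 7*k/3 + 3/2.
Degrees (0,0,2) ⇒ d ≤ 3.
Coefficient equations give f(k) = k*(2*k**2 + 4*k + 3)/6.
Certificate R = B(k−1)f/C = k*(2*k**2 + 4*k + 3)/(6*k**2 + 14*k + 9) gives s_k = k*(-2*k**2 - 4*k - 3).
s_(k+1) − s_k = -6*k**2 - 14*k - 9 = t_k.
Σ_(k=3)^(10) t_k = s_(11) − s_(3) = -3179 − (-99) = -3080.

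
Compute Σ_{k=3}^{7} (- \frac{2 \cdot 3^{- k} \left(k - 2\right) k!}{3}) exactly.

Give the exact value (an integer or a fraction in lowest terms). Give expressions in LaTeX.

The ratio is (k**2 - 1)/(3*(k - 2)).
A = k/3 + 1/3, B = 1, C = k - 2.
Need (k/3 + 1/3)·f(k+1) − (1)·f(k) = k - 2.
Degrees (1,0,1) ⇒ d ≤ 0.
Coefficient equations give f(k) = 3.
So s_k = (B(k−1)f/C)·t_k = (3/(k - 2))·t_k = -2*factorial(k)/3**k.
Check: Δs_k = -2*(k - 2)*factorial(k)/(3*3**k). ✓
Evaluate s at k=8 and k=3: -8960/729 and -4/9; difference -8636/729.

Σ = -8636/729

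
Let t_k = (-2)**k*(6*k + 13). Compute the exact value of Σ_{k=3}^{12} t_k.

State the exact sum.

Σ = 237496

r(k) = 2*(-6*k - 19)/(6*k + 13) after simplifying.
Normal form (A,B,C) = (-2, 1, k + 13/6).
Key eq: (-2)·f(k+1) = (1)·f(k) + (k + 13/6).
Degrees (0,0,1) ⇒ d ≤ 1.
Coefficient equations give f(k) = -(2*k + 3)/6.
Certificate R = B(k−1)f/C = -(2*k + 3)/(6*k + 13) gives s_k = (-2)**k*(-2*k - 3).
Verify: (-2)**k*(6*k + 13) matches t_k.
Sum = s_(13) − s_(3); s_(13) = 237568, s_(3) = 72 ⇒ 237496.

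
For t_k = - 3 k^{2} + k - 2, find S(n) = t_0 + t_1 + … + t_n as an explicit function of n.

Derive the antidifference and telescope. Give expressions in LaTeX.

The ratio is (-k + 3*(k + 1)**2 + 1)/(3*k**2 - k + 2).
Normal form (A,B,C) = (1, 1, k**2 - k/3 + 2/3).
f must satisfy (1)·f(k+1) − (1)·f(k) = k**2 - k/3 + 2/3.
d = 3 from the (0,0,2) case.
Coefficient equations give f(k) = k*(k**2 - 2*k + 3)/3.
Certificate R = B(k−1)f/C = k*(k**2 - 2*k + 3)/(3*k**2 - k + 2) gives s_k = k*(-k**2 + 2*k - 3).
Verify: -3*k**2 + k - 2 matches t_k.
Σ_(k=0)^n t_k = s_(n+1) − s_(0) = (-n**3 - n**2 - 2*n - 2) − (0), i.e. -n**3 - n**2 - 2*n - 2.

S(n) = - n^{3} - n^{2} - 2 n - 2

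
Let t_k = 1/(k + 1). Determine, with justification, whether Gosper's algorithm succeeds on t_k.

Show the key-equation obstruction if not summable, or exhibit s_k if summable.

The ratio is (k + 1)/(k + 2).
So A=k + 1 and B=k + 2, with C=1.
Solve (k + 1)·f(k+1) − (k + 1)·f(k) = 1.
d = 0 from the (1,1,0) case.
Write f(k) = c0. Then LHS − RHS = -1, requiring -1 = 0: contradictory. No certificate.

No; the coefficient equations for f are inconsistent.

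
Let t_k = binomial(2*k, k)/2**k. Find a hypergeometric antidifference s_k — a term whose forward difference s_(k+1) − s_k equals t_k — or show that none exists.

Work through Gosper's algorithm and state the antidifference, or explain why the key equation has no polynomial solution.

not Gosper-summable; s_k does not exist

The ratio is (2*k + 1)/(k + 1).
Take A(k)=2*k + 1, B(k)=k + 1, C(k)=1.
Set up (2*k + 1)·f(k+1) − (k)·f(k) − (1) = 0.
deg f ≤ -1 (via 1,1,0).
d = -1 < 0 ⇒ no nonzero polynomial f; not summable.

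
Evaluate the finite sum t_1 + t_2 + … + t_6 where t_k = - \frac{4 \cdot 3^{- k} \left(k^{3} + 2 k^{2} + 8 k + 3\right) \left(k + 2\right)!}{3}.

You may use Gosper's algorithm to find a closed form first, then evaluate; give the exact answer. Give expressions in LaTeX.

Σ = -895568/27

t_(k+1)/t_k = (k**4 + 8*k**3 + 30*k**2 + 59*k + 42)/(3*(k**3 + 2*k**2 + 8*k + 3)).
Normal form (A,B,C) = (k/3 + 1, 1, k**3 + 2*k**2 + 8*k + 3).
Need (k/3 + 1)·f(k+1) − (1)·f(k) = k**3 + 2*k**2 + 8*k + 3.
From deg A=1, deg B=0, deg C=3: d=2.
Solve for f: f(k) = 3*(k**2 + 1) (degree 2 ≤ 2).
Then R = B(k−1)f/C = 3*(k**2 + 1)/(k**3 + 2*k**2 + 8*k + 3), so s_k = R(k)·t_k = -4*(k**2 + 1)*factorial(k + 2)/3**k.
Δs = -4*(k**3 + 2*k**2 + 8*k + 3)*factorial(k + 2)/(3*3**k), as required.
Sum = s_(7) − s_(1); s_(7) = -896000/27, s_(1) = -16 ⇒ -895568/27.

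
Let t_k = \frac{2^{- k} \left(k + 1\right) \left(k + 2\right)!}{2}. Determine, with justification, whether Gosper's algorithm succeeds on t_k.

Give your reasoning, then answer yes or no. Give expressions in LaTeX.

t_(k+1)/t_k = (k + 2)*(k + 3)/(2*(k + 1)).
So A=k/2 + 3/2 and B=1, with C=k + 1.
Key eq: (k/2 + 3/2)·f(k+1) = (1)·f(k) + (k + 1).
Bound: deg f ≤ 0.
Match coefficients ⇒ f(k) = 2.
Then R = B(k−1)f/C = 2/(k + 1), so s_k = R(k)·t_k = factorial(k + 2)/2**k.
Verify: (k + 1)*factorial(k + 2)/(2*2**k) matches t_k.

Yes. s_k = 2^{- k} \left(k + 2\right)!.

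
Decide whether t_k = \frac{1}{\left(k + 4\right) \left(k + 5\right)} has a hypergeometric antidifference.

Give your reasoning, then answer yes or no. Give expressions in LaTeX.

Yes. s_k = \frac{k}{4 \left(k + 4\right)}.

t_(k+1)/t_k = (k + 4)/(k + 6).
Factor: A=k + 4; B=k + 6; C=1.
Key eq: (k + 4)·f(k+1) = (k + 5)·f(k) + (1).
d = 1 from the (1,1,0) case.
Coefficient equations give f(k) = k/4.
R(k) = B(k−1)·f(k)/C(k) = k*(k + 5)/4; s_k = R·t_k = k/(4*(k + 4)).
Δs = 1/(k**2 + 9*k + 20), as required.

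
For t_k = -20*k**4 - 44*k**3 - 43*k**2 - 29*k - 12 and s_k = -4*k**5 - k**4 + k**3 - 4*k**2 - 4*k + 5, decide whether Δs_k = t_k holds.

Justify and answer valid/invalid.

valid; difference matches t_k

s_(k+1) = -4*k**5 - 21*k**4 - 43*k**3 - 47*k**2 - 33*k - 7
s_(k+1) − s_k = -20*k**4 - 44*k**3 - 43*k**2 - 29*k - 12
(s_(k+1) − s_k) − t_k = 0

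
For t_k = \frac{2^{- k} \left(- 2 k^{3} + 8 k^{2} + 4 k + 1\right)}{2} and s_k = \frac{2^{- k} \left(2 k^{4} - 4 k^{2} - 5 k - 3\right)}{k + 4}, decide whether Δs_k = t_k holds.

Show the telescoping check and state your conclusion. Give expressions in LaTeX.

s_(k+1) = (-5*k + 2*(k + 1)**4 - 4*(k + 1)**2 - 8)/(2*2**k*(k + 5))
s_(k+1) − s_k = (-2*k**5 - 4*k**4 + 48*k**3 + 77*k**2 + 26*k - 10)/(2*2**k*(k**2 + 9*k + 20))
(s_(k+1) − s_k) − t_k = 3*(2*k**4 + 4*k**3 - 40*k**2 - 21*k - 10)/(2*2**k*(k**2 + 9*k + 20))

Invalid: residual \frac{3 \cdot 2^{- k} \left(2 k^{4} + 4 k^{3} - 40 k^{2} - 21 k - 10\right)}{2 \left(k^{2} + 9 k + 20\right)} ≠ 0.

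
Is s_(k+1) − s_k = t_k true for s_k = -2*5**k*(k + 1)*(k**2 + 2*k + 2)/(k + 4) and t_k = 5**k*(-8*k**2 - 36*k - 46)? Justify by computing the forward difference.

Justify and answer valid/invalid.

s_(k+1) = -10*5**k*(k + 2)*(2*k + (k + 1)**2 + 4)/(k + 5)
s_(k+1) − s_k = 5**k*(-8*k**4 - 84*k**3 - 332*k**2 - 576*k - 380)/(k**2 + 9*k + 20)
(s_(k+1) − s_k) − t_k = 5**k*(24*k**3 + 198*k**2 + 558*k + 540)/(k**2 + 9*k + 20)

Invalid: residual 5**k*(24*k**3 + 198*k**2 + 558*k + 540)/(k**2 + 9*k + 20) ≠ 0.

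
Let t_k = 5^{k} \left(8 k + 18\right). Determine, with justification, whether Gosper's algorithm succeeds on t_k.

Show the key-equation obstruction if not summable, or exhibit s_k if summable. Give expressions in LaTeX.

t_(k+1)/t_k = 5*(4*k + 13)/(4*k + 9).
So A=5 and B=1, with C=k + 9/4.
Solve (5)·f(k+1) − (1)·f(k) = k + 9/4.
Bound: deg f ≤ 1.
Match coefficients ⇒ f(k) = (k + 1)/4.
So s_k = (B(k−1)f/C)·t_k = ((k + 1)/(4*k + 9))·t_k = 2*5**k*(k + 1).
s_(k+1) − s_k = 5**k*(8*k + 18) = t_k.

Yes. s_k = 2 \cdot 5^{k} \left(k + 1\right).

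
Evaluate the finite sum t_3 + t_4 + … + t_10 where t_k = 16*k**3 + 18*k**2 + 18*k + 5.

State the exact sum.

Σ = 56072

r(k) = (16*k**3 + 66*k**2 + 102*k + 57)/(16*k**3 + 18*k**2 + 18*k + 5) after simplifying.
Normal form (A,B,C) = (1, 1, k**3 + 9*k**2/8 + 9*k/8 + 5/16).
Solve (1)·f(k+1) − (1)·f(k) = k**3 + 9*k**2/8 + 9*k/8 + 5/16.
Degrees (0,0,3) ⇒ d ≤ 4.
Coefficient equations give f(k) = k*(4*k**3 - 2*k**2 + 4*k - 1)/16.
Get s_k = R·t_k = k*(4*k**3 - 2*k**2 + 4*k - 1) with R(k) = B(k−1)f(k)/C(k) = k*(4*k**3 - 2*k**2 + 4*k - 1)/(16*k**3 + 18*k**2 + 18*k + 5).
Check: Δs_k = 16*k**3 + 18*k**2 + 18*k + 5. ✓
Σ_(k=3)^(10) t_k = s_(11) − s_(3) = 56375 − (303) = 56072.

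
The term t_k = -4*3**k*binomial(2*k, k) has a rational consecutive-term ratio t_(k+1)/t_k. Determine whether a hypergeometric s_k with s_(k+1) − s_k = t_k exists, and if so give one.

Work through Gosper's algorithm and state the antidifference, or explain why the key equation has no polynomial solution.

Compute t_(k+1)/t_k: get 6*(2*k + 1)/(k + 1).
Take A(k)=12*k + 6, B(k)=k + 1, C(k)=1.
Solve (12*k + 6)·f(k+1) − (k)·f(k) = 1.
From deg A=1, deg B=1, deg C=0: d=-1.
d = -1 < 0 ⇒ no nonzero polynomial f; not summable.

not Gosper-summable; s_k does not exist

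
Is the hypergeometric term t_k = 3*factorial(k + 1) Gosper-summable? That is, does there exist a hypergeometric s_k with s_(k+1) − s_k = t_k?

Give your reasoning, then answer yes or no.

t_(k+1)/t_k = k + 2.
Normal form (A,B,C) = (k + 2, 1, 1).
Solve (k + 2)·f(k+1) − (1)·f(k) = 1.
deg f ≤ -1 (via 1,0,0).
d = -1 < 0 ⇒ no nonzero polynomial f; not summable.

No — negative degree bound, so no certificate f.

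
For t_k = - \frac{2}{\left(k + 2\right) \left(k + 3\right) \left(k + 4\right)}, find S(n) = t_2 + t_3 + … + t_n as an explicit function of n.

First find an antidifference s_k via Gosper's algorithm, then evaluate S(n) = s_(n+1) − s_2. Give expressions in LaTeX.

Ratio r(k) = (k + 2)/(k + 5).
A = k + 2, B = k + 5, C = 1.
Key eq: (k + 2)·f(k+1) = (k + 4)·f(k) + (1).
Bound: deg f ≤ 2.
A polynomial solution: f(k) = k*(k + 5)/12.
Get s_k = R·t_k = k*(-k - 5)/(6*(k + 2)*(k + 3)) with R(k) = B(k−1)f(k)/C(k) = k*(k + 4)*(k + 5)/12.
s_(k+1) − s_k = -2/(k**3 + 9*k**2 + 26*k + 24) = t_k.
s_(n+1) = (-n**2 - 7*n - 6)/(6*(n**2 + 7*n + 12)) and s_(2) = -7/60, so S(n) = (-n**2 - 7*n + 8)/(20*(n**2 + 7*n + 12)).

S(n) = \frac{- n^{2} - 7 n + 8}{20 \left(n^{2} + 7 n + 12\right)}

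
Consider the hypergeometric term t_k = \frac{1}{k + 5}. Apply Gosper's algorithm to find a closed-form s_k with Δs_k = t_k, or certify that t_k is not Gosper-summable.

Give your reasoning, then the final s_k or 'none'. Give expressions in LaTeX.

no hypergeometric antidifference exists

t_(k+1)/t_k = (k + 5)/(k + 6).
Take A(k)=k + 5, B(k)=k + 6, C(k)=1.
Need (k + 5)·f(k+1) − (k + 5)·f(k) = 1.
d = 0 from the (1,1,0) case.
f = c0 ⇒ A·f(k+1) − B(k−1)·f(k) − C = -1. The system {-1 = 0} is inconsistent; no antidifference.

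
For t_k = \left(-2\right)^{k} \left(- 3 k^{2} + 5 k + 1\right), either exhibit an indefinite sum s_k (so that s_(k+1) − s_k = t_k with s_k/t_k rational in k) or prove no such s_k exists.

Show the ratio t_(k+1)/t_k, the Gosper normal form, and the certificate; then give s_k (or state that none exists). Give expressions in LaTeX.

s_k = \left(-2\right)^{k} \left(k^{2} - 3 k + 1\right)

Ratio r(k) = 2*(-3*k**2 - k + 3)/(3*k**2 - 5*k - 1).
A = -2, B = 1, C = k**2 - 5*k/3 - 1/3.
Set up (-2)·f(k+1) − (1)·f(k) − (k**2 - 5*k/3 - 1/3) = 0.
deg f ≤ 2 (via 0,0,2).
Solving with deg f ≤ 2: f(k) = -(k**2 - 3*k + 1)/3.
R(k) = B(k−1)·f(k)/C(k) = -(k**2 - 3*k + 1)/(3*k**2 - 5*k - 1); s_k = R·t_k = (-2)**k*(k**2 - 3*k + 1).
Δs = (-2)**k*(-3*k**2 + 5*k + 1), as required.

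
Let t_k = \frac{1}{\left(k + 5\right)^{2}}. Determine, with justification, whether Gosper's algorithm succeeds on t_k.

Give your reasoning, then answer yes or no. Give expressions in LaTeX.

The ratio is (k + 5)**2/(k + 6)**2.
Gosper form: A/B · C(k+1)/C(k) with A=k**2 + 10*k + 25, B=k**2 + 12*k + 36, C=1.
Key eq: (k**2 + 10*k + 25)·f(k+1) = (k**2 + 10*k + 25)·f(k) + (1).
d = 0 from the (2,2,0) case.
Put f(k) = c0: A·f(k+1) − B(k−1)·f(k) − C = -1; need -1 = 0 — inconsistent ⇒ no f, not summable.

No — t_k has no hypergeometric antidifference.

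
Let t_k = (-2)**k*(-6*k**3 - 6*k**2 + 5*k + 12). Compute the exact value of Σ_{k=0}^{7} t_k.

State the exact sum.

t_(k+1)/t_k = 2*(-6*k**3 - 24*k**2 - 25*k + 5)/(6*k**3 + 6*k**2 - 5*k - 12).
Gosper form: A/B · C(k+1)/C(k) with A=-2, B=1, C=k**3 + k**2 - 5*k/6 - 2.
Solve (-2)·f(k+1) − (1)·f(k) = k**3 + k**2 - 5*k/6 - 2.
deg f ≤ 3 (via 0,0,3).
A polynomial solution: f(k) = -(k - 2)*(2*k**2 + 2*k + 1)/6.
Get s_k = R·t_k = (-2)**k*(2*k**3 - 2*k**2 - 3*k - 2) with R(k) = B(k−1)f(k)/C(k) = -(k - 2)*(2*k**2 + 2*k + 1)/(6*k**3 + 6*k**2 - 5*k - 12).
Verify: (-2)**k*(-6*k**3 - 6*k**2 + 5*k + 12) matches t_k.
Telescoping: Σ = s_(8) − s_(0) = 222720 − (-2) = 222722.

Σ = 222722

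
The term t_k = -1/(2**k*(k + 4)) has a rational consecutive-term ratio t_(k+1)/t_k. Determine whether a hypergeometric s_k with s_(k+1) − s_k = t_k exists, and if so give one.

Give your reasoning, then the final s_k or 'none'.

The ratio is (k + 4)/(2*(k + 5)).
So A=k/2 + 2 and B=k + 5, with C=1.
f must satisfy (k/2 + 2)·f(k+1) − (k + 4)·f(k) = 1.
Bound: deg f ≤ -1.
d = -1 < 0 ⇒ no nonzero polynomial f; not summable.

none (Gosper's algorithm certifies no s_k)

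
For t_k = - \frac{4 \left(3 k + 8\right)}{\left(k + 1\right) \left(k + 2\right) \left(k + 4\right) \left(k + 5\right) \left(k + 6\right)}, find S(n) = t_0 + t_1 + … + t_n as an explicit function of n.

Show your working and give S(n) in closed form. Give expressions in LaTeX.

Step 1: r(k) = (k + 1)*(k + 4)*(3*k + 11)/((k + 3)*(k + 7)*(3*k + 8)).
Factor: A=k + 1; B=k + 7; C=k**2 + 17*k/3 + 8.
Need (k + 1)·f(k+1) − (k + 6)·f(k) = k**2 + 17*k/3 + 8.
Bound: deg f ≤ 5.
Match coefficients ⇒ f(k) = k*(k + 2)*(k + 3)*(k**2 + 10*k + 29)/60.
Certificate R = B(k−1)f/C = k*(k + 2)*(k + 6)*(k**2 + 10*k + 29)/(20*(3*k + 8)) gives s_k = k*(-k**2 - 10*k - 29)/(5*(k**3 + 10*k**2 + 29*k + 20)).
s_(k+1) − s_k = 4*(-3*k - 8)/(k**5 + 18*k**4 + 121*k**3 + 372*k**2 + 508*k + 240) = t_k.
Evaluate: s_(n+1) = (-n**3 - 13*n**2 - 52*n - 40)/(5*(n**3 + 13*n**2 + 52*n + 60)); subtract s_(0) = 0 ⇒ S(n) = (-n**3 - 13*n**2 - 52*n - 40)/(5*(n**3 + 13*n**2 + 52*n + 60)).

S(n) = \frac{- n^{3} - 13 n^{2} - 52 n - 40}{5 \left(n^{3} + 13 n^{2} + 52 n + 60\right)}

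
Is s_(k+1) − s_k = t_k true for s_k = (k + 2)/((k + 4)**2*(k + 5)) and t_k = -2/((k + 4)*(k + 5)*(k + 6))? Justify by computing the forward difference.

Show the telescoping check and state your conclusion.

s_(k+1) = (k + 3)/((k + 5)**2*(k + 6))
s_(k+1) − s_k = (-(k + 2)*(k + 5)*(k + 6) + (k + 3)*(k + 4)**2)/((k + 4)**2*(k + 5)**2*(k + 6))
(s_(k+1) − s_k) − t_k = 2*(3*k + 14)/(k**5 + 24*k**4 + 229*k**3 + 1086*k**2 + 2560*k + 2400)

Invalid: residual 2*(3*k + 14)/(k**5 + 24*k**4 + 229*k**3 + 1086*k**2 + 2560*k + 2400) ≠ 0.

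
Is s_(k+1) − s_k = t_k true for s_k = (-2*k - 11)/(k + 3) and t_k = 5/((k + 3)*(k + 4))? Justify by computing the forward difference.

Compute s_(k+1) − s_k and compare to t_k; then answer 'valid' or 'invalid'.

valid; difference matches t_k

s_(k+1) = (-2*k - 13)/(k + 4)
s_(k+1) − s_k = 5/(k**2 + 7*k + 12)
(s_(k+1) − s_k) − t_k = 0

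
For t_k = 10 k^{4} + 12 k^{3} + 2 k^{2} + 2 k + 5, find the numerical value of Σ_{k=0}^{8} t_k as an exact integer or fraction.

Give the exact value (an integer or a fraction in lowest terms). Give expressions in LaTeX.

Σ = 103797

Step 1: r(k) = (10*k**4 + 52*k**3 + 98*k**2 + 82*k + 31)/(10*k**4 + 12*k**3 + 2*k**2 + 2*k + 5).
Take A(k)=1, B(k)=1, C(k)=k**4 + 6*k**3/5 + k**2/5 + k/5 + 1/2.
f must satisfy (1)·f(k+1) − (1)·f(k) = k**4 + 6*k**3/5 + k**2/5 + k/5 + 1/2.
Degrees (0,0,4) ⇒ d ≤ 5.
Match coefficients ⇒ f(k) = k*(2*k**4 - 2*k**3 - 2*k**2 + 3*k + 4)/10.
R(k) = B(k−1)·f(k)/C(k) = k*(2*k**4 - 2*k**3 - 2*k**2 + 3*k + 4)/(10*k**4 + 12*k**3 + 2*k**2 + 2*k + 5); s_k = R·t_k = k*(2*k**4 - 2*k**3 - 2*k**2 + 3*k + 4).
Check: Δs_k = 10*k**4 + 12*k**3 + 2*k**2 + 2*k + 5. ✓
Sum = s_(9) − s_(0); s_(9) = 103797, s_(0) = 0 ⇒ 103797.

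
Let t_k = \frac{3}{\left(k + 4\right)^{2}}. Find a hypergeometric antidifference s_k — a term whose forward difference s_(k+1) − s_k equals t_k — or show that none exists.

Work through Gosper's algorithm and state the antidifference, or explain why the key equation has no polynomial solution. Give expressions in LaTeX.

r(k) = (k + 4)**2/(k + 5)**2 after simplifying.
So A=k**2 + 8*k + 16 and B=k**2 + 10*k + 25, with C=1.
f must satisfy (k**2 + 8*k + 16)·f(k+1) − (k**2 + 8*k + 16)·f(k) = 1.
Degrees (2,2,0) ⇒ d ≤ 0.
Generic f = c0 gives residual -1; -1 = 0 cannot hold, so t_k is not Gosper-summable.

no hypergeometric antidifference exists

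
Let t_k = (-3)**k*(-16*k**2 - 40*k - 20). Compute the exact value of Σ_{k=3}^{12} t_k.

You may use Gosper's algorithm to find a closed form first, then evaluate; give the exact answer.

Σ = -1159071552

Step 1: r(k) = 3*(-4*k**2 - 18*k - 19)/(4*k**2 + 10*k + 5).
Normal form (A,B,C) = (-3, 1, k**2 + 5*k/2 + 5/4).
f must satisfy (-3)·f(k+1) − (1)·f(k) = k**2 + 5*k/2 + 5/4.
From deg A=0, deg B=0, deg C=2: d=2.
A polynomial solution: f(k) = -(4*k**2 + 4*k - 1)/16.
Get s_k = R·t_k = (-3)**k*(4*k**2 + 4*k - 1) with R(k) = B(k−1)f(k)/C(k) = -(4*k**2 + 4*k - 1)/(4*(4*k**2 + 10*k + 5)).
Δs = (-3)**k*(-16*k**2 - 40*k - 20), as required.
Evaluate s at k=13 and k=3: -1159072821 and -1269; difference -1159071552.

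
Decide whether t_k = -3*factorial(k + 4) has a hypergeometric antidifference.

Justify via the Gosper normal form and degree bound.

No — t_k has no hypergeometric antidifference.

t_(k+1)/t_k = k + 5.
Gosper form: A/B · C(k+1)/C(k) with A=k + 5, B=1, C=1.
Key eq: (k + 5)·f(k+1) = (1)·f(k) + (1).
From deg A=1, deg B=0, deg C=0: d=-1.
deg f ≤ -1 is impossible — no certificate.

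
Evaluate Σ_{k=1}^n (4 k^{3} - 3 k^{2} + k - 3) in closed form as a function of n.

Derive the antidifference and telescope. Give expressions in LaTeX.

Step 1: r(k) = (4*k**3 + 9*k**2 + 7*k - 1)/(4*k**3 - 3*k**2 + k - 3).
A = 1, B = 1, C = k**3 - 3*k**2/4 + k/4 - 3/4.
Need (1)·f(k+1) − (1)·f(k) = k**3 - 3*k**2/4 + k/4 - 3/4.
Degrees (0,0,3) ⇒ d ≤ 4.
A polynomial solution: f(k) = k*(k**3 - 3*k**2 + 3*k - 4)/4.
Get s_k = R·t_k = k*(k**3 - 3*k**2 + 3*k - 4) with R(k) = B(k−1)f(k)/C(k) = k*(k**3 - 3*k**2 + 3*k - 4)/(4*k**3 - 3*k**2 + k - 3).
Check: Δs_k = 4*k**3 - 3*k**2 + k - 3. ✓
Evaluate: s_(n+1) = n**4 + n**3 - 3*n - 3; subtract s_(1) = -3 ⇒ S(n) = n*(n**3 + n**2 - 3).

S(n) = n \left(n^{3} + n^{2} - 3\right)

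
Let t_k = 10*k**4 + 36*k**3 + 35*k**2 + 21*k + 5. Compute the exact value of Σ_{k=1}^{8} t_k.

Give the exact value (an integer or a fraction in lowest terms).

Compute t_(k+1)/t_k: get (10*k**4 + 76*k**3 + 203*k**2 + 239*k + 107)/(10*k**4 + 36*k**3 + 35*k**2 + 21*k + 5).
Factor: A=1; B=1; C=k**4 + 18*k**3/5 + 7*k**2/2 + 21*k/10 + 1/2.
Set up (1)·f(k+1) − (1)·f(k) − (k**4 + 18*k**3/5 + 7*k**2/2 + 21*k/10 + 1/2) = 0.
d = 5 from the (0,0,4) case.
A polynomial solution: f(k) = k**2*(2*k**3 + 4*k**2 - 3*k + 2)/10.
R(k) = B(k−1)·f(k)/C(k) = k**2*(2*k**3 + 4*k**2 - 3*k + 2)/(10*k**4 + 36*k**3 + 35*k**2 + 21*k + 5); s_k = R·t_k = k**2*(2*k**3 + 4*k**2 - 3*k + 2).
Check: Δs_k = 10*k**4 + 36*k**3 + 35*k**2 + 21*k + 5. ✓
Evaluate s at k=9 and k=1: 142317 and 5; difference 142312.

Σ = 142312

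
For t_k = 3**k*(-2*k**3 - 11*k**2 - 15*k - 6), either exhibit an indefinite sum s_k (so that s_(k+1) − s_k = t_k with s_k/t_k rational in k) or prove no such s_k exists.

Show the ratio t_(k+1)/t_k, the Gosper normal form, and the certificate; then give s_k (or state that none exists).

The ratio is 3*(2*k**3 + 17*k**2 + 43*k + 34)/(2*k**3 + 11*k**2 + 15*k + 6).
Normal form (A,B,C) = (3, 1, k**3 + 11*k**2/2 + 15*k/2 + 3).
Set up (3)·f(k+1) − (1)·f(k) − (k**3 + 11*k**2/2 + 15*k/2 + 3) = 0.
From deg A=0, deg B=0, deg C=3: d=3.
Match coefficients ⇒ f(k) = k**2*(k + 1)/2.
Get s_k = R·t_k = 3**k*k**2*(-k - 1) with R(k) = B(k−1)f(k)/C(k) = k**2/(2*k**2 + 9*k + 6).
Verify: 3**k*(k + 1)*(k**2 - 3*(k + 1)*(k + 2)) matches t_k.

s_k = 3**k*k**2*(-k - 1)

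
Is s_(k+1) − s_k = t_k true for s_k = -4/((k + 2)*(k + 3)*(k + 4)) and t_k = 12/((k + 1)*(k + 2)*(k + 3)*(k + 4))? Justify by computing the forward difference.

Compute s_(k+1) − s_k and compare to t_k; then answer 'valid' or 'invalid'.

s_(k+1) = -4/((k + 3)*(k + 4)*(k + 5))
s_(k+1) − s_k = 12/((k + 2)*(k + 3)*(k + 4)*(k + 5))
(s_(k+1) − s_k) − t_k = -48/((k + 1)*(k + 2)*(k + 3)*(k + 4)*(k + 5))

Invalid: residual -48/(k**5 + 15*k**4 + 85*k**3 + 225*k**2 + 274*k + 120) ≠ 0.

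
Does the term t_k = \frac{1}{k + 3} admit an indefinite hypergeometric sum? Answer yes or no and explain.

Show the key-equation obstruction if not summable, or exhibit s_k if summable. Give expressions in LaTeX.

No — key equation has no polynomial f.

t_(k+1)/t_k = (k + 3)/(k + 4).
Take A(k)=k + 3, B(k)=k + 4, C(k)=1.
Solve (k + 3)·f(k+1) − (k + 3)·f(k) = 1.
d = 0 from the (1,1,0) case.
Generic f = c0 gives residual -1; -1 = 0 cannot hold, so t_k is not Gosper-summable.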